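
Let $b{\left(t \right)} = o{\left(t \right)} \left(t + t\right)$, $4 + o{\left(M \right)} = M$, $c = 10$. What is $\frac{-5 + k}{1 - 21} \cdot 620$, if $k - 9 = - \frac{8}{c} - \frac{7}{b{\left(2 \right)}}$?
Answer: $- \frac{5053}{40} \approx -126.32$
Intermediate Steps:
$o{\left(M \right)} = -4 + M$
$b{\left(t \right)} = 2 t \left(-4 + t\right)$ ($b{\left(t \right)} = \left(-4 + t\right) \left(t + t\right) = \left(-4 + t\right) 2 t = 2 t \left(-4 + t\right)$)
$k = \frac{363}{40}$ ($k = 9 - \left(\frac{4}{5} + 7 \frac{1}{4 \left(-4 + 2\right)}\right) = 9 - \left(\frac{4}{5} + \frac{7}{2 \cdot 2 \left(-2\right)}\right) = 9 - \left(\frac{4}{5} + \frac{7}{-8}\right) = 9 - - \frac{3}{40} = 9 + \left(- \frac{4}{5} + \frac{7}{8}\right) = 9 + \frac{3}{40} = \frac{363}{40} \approx 9.075$)
$\frac{-5 + k}{1 - 21} \cdot 620 = \frac{-5 + \frac{363}{40}}{1 - 21} \cdot 620 = \frac{163}{40 \left(1 - 21\right)} 620 = \frac{163}{40 \left(-20\right)} 620 = \frac{163}{40} \left(- \frac{1}{20}\right) 620 = \left(- \frac{163}{800}\right) 620 = - \frac{5053}{40}$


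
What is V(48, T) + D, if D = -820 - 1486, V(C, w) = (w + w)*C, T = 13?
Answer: -1058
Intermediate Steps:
V(C, w) = 2*C*w (V(C, w) = (2*w)*C = 2*C*w)
D = -2306
V(48, T) + D = 2*48*13 - 2306 = 1248 - 2306 = -1058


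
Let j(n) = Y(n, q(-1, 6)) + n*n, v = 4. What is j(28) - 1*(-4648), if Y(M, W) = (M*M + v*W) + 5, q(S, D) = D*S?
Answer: 6197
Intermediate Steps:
Y(M, W) = 5 + M² + 4*W (Y(M, W) = (M*M + 4*W) + 5 = (M² + 4*W) + 5 = 5 + M² + 4*W)
j(n) = -19 + 2*n² (j(n) = (5 + n² + 4*(6*(-1))) + n*n = (5 + n² + 4*(-6)) + n² = (5 + n² - 24) + n² = (-19 + n²) + n² = -19 + 2*n²)
j(28) - 1*(-4648) = (-19 + 2*28²) - 1*(-4648) = (-19 + 2*784) + 4648 = (-19 + 1568) + 4648 = 1549 + 4648 = 6197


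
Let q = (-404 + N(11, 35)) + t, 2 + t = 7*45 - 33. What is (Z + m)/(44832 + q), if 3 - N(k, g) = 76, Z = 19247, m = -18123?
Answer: 1124/44635 ≈ 0.025182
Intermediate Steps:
t = 280 (t = -2 + (7*45 - 33) = -2 + (315 - 33) = -2 + 282 = 280)
N(k, g) = -73 (N(k, g) = 3 - 1*76 = 3 - 76 = -73)
q = -197 (q = (-404 - 73) + 280 = -477 + 280 = -197)
(Z + m)/(44832 + q) = (19247 - 18123)/(44832 - 197) = 1124/44635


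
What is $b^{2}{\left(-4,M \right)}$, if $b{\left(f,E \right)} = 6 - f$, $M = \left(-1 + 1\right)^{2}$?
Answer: $100$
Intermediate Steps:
$M = 0$ ($M = 0^{2} = 0$)
$b^{2}{\left(-4,M \right)} = \left(6 - -4\right)^{2} = \left(6 + 4\right)^{2} = 10^{2} = 100$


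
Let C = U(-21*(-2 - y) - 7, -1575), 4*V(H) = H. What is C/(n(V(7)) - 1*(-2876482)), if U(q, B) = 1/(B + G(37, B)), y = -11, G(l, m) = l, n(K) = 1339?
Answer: -1/4426088698 ≈ -2.2593e-10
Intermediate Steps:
V(H) = H/4
U(q, B) = 1/(37 + B) (U(q, B) = 1/(B + 37) = 1/(37 + B))
C = -1/1538 (C = 1/(37 - 1575) = 1/(-1538) = -1/1538 ≈ -0.00065020)
C/(n(V(7)) - 1*(-2876482)) = -1/(1538*(1339 - 1*(-2876482))) = -1/(1538*(1339 + 2876482)) = -1/1538/2877821 = -1/1538*1/2877821 = -1/4426088698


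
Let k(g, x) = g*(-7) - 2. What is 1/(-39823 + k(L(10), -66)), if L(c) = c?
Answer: -1/39895 ≈ -2.5066e-5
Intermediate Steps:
k(g, x) = -2 - 7*g (k(g, x) = -7*g - 2 = -2 - 7*g)
1/(-39823 + k(L(10), -66)) = 1/(-39823 + (-2 - 7*10)) = 1/(-39823 + (-2 - 70)) = 1/(-39823 - 72) = 1/(-39895) = -1/39895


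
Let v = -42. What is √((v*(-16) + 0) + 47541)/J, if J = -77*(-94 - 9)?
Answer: 3*√5357/7931 ≈ 0.027686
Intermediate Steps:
J = 7931 (J = -77*(-103) = 7931)
√((v*(-16) + 0) + 47541)/J = √((-42*(-16) + 0) + 47541)/7931 = √((672 + 0) + 47541)*(1/7931) = √(672 + 47541)*(1/7931) = √48213*(1/7931) = (3*√5357)*(1/7931) = 3*√5357/7931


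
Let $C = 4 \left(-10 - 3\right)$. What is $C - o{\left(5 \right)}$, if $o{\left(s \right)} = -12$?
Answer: $-40$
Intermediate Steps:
$C = -52$ ($C = 4 \left(-13\right) = -52$)
$C - o{\left(5 \right)} = -52 - -12 = -52 + 12 = -40$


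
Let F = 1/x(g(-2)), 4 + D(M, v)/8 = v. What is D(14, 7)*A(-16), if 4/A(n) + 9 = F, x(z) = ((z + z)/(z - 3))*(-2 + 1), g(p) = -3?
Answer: -48/5 ≈ -9.6000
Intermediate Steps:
x(z) = -2*z/(-3 + z) (x(z) = ((2*z)/(-3 + z))*(-1) = (2*z/(-3 + z))*(-1) = -2*z/(-3 + z))
D(M, v) = -32 + 8*v
F = -1 (F = 1/(-2*(-3)/(-3 - 3)) = 1/(-2*(-3)/(-6)) = 1/(-2*(-3)*(-⅙)) = 1/(-1) = -1)
A(n) = -⅖ (A(n) = 4/(-9 - 1) = 4/(-10) = 4*(-⅒) = -⅖)
D(14, 7)*A(-16) = (-32 + 8*7)*(-⅖) = (-32 + 56)*(-⅖) = 24*(-⅖) = -48/5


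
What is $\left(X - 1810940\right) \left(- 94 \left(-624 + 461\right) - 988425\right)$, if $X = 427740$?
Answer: $1345996069600$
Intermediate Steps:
$\left(X - 1810940\right) \left(- 94 \left(-624 + 461\right) - 988425\right) = \left(427740 - 1810940\right) \left(- 94 \left(-624 + 461\right) - 988425\right) = - 1383200 \left(\left(-94\right) \left(-163\right) - 988425\right) = - 1383200 \left(15322 - 988425\right) = \left(-1383200\right) \left(-973103\right) = 1345996069600$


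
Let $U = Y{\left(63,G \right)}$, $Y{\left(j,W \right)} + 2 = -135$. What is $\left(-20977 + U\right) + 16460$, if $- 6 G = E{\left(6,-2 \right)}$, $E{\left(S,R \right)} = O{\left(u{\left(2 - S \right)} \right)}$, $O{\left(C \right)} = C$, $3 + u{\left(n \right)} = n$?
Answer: $-4654$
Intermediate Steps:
$u{\left(n \right)} = -3 + n$
$E{\left(S,R \right)} = -1 - S$ ($E{\left(S,R \right)} = -3 - \left(-2 + S\right) = -1 - S$)
$G = \frac{7}{6}$ ($G = - \frac{-1 - 6}{6} = \left(- \frac{1}{6}\right) \left(-7\right) = \frac{7}{6} \approx 1.1667$)
$Y{\left(j,W \right)} = -137$ ($Y{\left(j,W \right)} = -2 - 135 = -137$)
$U = -137$
$\left(-20977 + U\right) + 16460 = \left(-20977 - 137\right) + 16460 = -21114 + 16460 = -4654$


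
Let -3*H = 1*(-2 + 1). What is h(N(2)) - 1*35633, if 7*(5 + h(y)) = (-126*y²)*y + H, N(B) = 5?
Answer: -795647/21 ≈ -37888.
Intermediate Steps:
H = ⅓ (H = -(-2 + 1)/3 = -(-1)/3 = -⅓*(-1) = ⅓ ≈ 0.33333)
h(y) = -104/21 - 18*y³ (h(y) = -5 + ((-126*y²)*y + ⅓)/7 = -5 + (-126*y³ + ⅓)/7 = -5 + (⅓ - 126*y³)/7 = -5 + (1/21 - 18*y³) = -104/21 - 18*y³)
h(N(2)) - 1*35633 = (-104/21 - 18*5³) - 1*35633 = (-104/21 - 18*125) - 35633 = (-104/21 - 2250) - 35633 = -47354/21 - 35633 = -795647/21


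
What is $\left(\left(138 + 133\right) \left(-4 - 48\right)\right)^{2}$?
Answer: $198584464$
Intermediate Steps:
$\left(\left(138 + 133\right) \left(-4 - 48\right)\right)^{2} = \left(271 \left(-52\right)\right)^{2} = \left(-14092\right)^{2} = 198584464$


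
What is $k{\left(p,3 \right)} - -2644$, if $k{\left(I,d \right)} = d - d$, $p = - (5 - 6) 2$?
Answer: $2644$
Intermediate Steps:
$p = 2$ ($p = - (5 - 6) 2 = \left(-1\right) \left(-1\right) 2 = 1 \cdot 2 = 2$)
$k{\left(I,d \right)} = 0$
$k{\left(p,3 \right)} - -2644 = 0 - -2644 = 0 + 2644 = 2644$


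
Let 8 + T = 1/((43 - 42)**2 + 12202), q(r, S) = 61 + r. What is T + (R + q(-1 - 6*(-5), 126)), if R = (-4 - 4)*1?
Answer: 903023/12203 ≈ 74.000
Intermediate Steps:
R = -8 (R = -8*1 = -8)
T = -97623/12203 (T = -8 + 1/((43 - 42)**2 + 12202) = -8 + 1/(1**2 + 12202) = -8 + 1/(1 + 12202) = -8 + 1/12203 = -97623/12203 ≈ -7.9999)
T + (R + q(-1 - 6*(-5), 126)) = -97623/12203 + (-8 + (61 + (-1 - 6*(-5)))) = -97623/12203 + (-8 + (61 + (-1 + 30))) = -97623/12203 + (-8 + (61 + 29)) = -97623/12203 + (-8 + 90) = -97623/12203 + 82 = 903023/12203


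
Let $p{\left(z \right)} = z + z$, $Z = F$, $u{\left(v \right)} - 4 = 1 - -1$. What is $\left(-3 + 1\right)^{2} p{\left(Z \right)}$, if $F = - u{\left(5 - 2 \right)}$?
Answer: $-48$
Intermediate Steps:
$u{\left(v \right)} = 6$ ($u{\left(v \right)} = 4 + \left(1 - -1\right) = 4 + \left(1 + 1\right) = 4 + 2 = 6$)
$F = -6$ ($F = \left(-1\right) 6 = -6$)
$Z = -6$
$p{\left(z \right)} = 2 z$
$\left(-3 + 1\right)^{2} p{\left(Z \right)} = \left(-3 + 1\right)^{2} \cdot 2 \left(-6\right) = \left(-2\right)^{2} \left(-12\right) = 4 \left(-12\right) = -48$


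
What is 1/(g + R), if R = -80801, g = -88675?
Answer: -1/169476 ≈ -5.9005e-6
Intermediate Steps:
1/(g + R) = 1/(-88675 - 80801) = 1/(-169476) = -1/169476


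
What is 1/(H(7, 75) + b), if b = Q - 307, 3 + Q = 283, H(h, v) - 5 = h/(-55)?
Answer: -55/1217 ≈ -0.045193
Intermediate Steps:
H(h, v) = 5 - h/55 (H(h, v) = 5 + h/(-55) = 5 + h*(-1/55) = 5 - h/55)
Q = 280 (Q = -3 + 283 = 280)
b = -27 (b = 280 - 307 = -27)
1/(H(7, 75) + b) = 1/((5 - 1/55*7) - 27) = 1/((5 - 7/55) - 27) = 1/(268/55 - 27) = 1/(-1217/55) = -55/1217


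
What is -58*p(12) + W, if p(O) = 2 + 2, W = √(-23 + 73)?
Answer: -232 + 5*√2 ≈ -224.93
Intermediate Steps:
W = 5*√2 (W = √50 = 5*√2 ≈ 7.0711)
p(O) = 4
-58*p(12) + W = -58*4 + 5*√2 = -232 + 5*√2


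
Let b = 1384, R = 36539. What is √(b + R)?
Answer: √37923 ≈ 194.74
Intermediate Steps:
√(b + R) = √(1384 + 36539) = √37923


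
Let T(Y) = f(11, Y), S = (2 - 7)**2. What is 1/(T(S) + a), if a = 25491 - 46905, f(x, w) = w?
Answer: -1/21389 ≈ -4.6753e-5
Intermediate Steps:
S = 25 (S = (-5)**2 = 25)
a = -21414
T(Y) = Y
1/(T(S) + a) = 1/(25 - 21414) = 1/(-21389) = -1/21389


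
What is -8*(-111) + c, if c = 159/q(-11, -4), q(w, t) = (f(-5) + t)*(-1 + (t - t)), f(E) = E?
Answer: 2717/3 ≈ 905.67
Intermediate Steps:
q(w, t) = 5 - t (q(w, t) = (-5 + t)*(-1 + (t - t)) = (-5 + t)*(-1 + 0) = (-5 + t)*(-1) = 5 - t)
c = 53/3 (c = 159/(5 - 1*(-4)) = 159/(5 + 4) = 159/9 = 159*(⅑) = 53/3 ≈ 17.667)
-8*(-111) + c = -8*(-111) + 53/3 = 888 + 53/3 = 2717/3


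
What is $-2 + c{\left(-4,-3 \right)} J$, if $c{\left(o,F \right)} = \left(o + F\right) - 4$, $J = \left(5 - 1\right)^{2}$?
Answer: $-178$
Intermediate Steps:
$J = 16$ ($J = 4^{2} = 16$)
$c{\left(o,F \right)} = -4 + F + o$ ($c{\left(o,F \right)} = \left(F + o\right) - 4 = -4 + F + o$)
$-2 + c{\left(-4,-3 \right)} J = -2 + \left(-4 - 3 - 4\right) 16 = -2 - 176 = -178$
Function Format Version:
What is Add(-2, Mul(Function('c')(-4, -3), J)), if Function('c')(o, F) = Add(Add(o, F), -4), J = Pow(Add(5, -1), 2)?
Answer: -178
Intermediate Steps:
J = 16 (J = Pow(4, 2) = 16)
Function('c')(o, F) = Add(-4, F, o) (Function('c')(o, F) = Add(Add(F, o), -4) = Add(-4, F, o))
Add(-2, Mul(Function('c')(-4, -3), J)) = Add(-2, Mul(Add(-4, -3, -4), 16)) = Add(-2, Mul(-11, 16)) = Add(-2, -176) = -178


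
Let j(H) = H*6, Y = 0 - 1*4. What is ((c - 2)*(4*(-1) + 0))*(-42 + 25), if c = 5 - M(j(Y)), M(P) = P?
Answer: 1836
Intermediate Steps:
Y = -4 (Y = 0 - 4 = -4)
j(H) = 6*H
c = 29 (c = 5 - 6*(-4) = 5 - 1*(-24) = 5 + 24 = 29)
((c - 2)*(4*(-1) + 0))*(-42 + 25) = ((29 - 2)*(4*(-1) + 0))*(-42 + 25) = (27*(-4 + 0))*(-17) = (27*(-4))*(-17) = -108*(-17) = 1836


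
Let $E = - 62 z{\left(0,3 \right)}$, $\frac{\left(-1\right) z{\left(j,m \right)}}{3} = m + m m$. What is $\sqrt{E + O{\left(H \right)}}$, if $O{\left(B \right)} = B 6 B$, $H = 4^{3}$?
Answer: $2 \sqrt{6702} \approx 163.73$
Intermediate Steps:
$z{\left(j,m \right)} = - 3 m - 3 m^{2}$ ($z{\left(j,m \right)} = - 3 \left(m + m m\right) = - 3 \left(m + m^{2}\right) = - 3 m - 3 m^{2}$)
$H = 64$
$O{\left(B \right)} = 6 B^{2}$ ($O{\left(B \right)} = 6 B B = 6 B^{2}$)
$E = 2232$ ($E = - 62 \left(\left(-3\right) 3 \left(1 + 3\right)\right) = - 62 \left(\left(-3\right) 3 \cdot 4\right) = \left(-62\right) \left(-36\right) = 2232$)
$\sqrt{E + O{\left(H \right)}} = \sqrt{2232 + 6 \cdot 64^{2}} = \sqrt{2232 + 6 \cdot 4096} = \sqrt{2232 + 24576} = \sqrt{26808} = 2 \sqrt{6702}$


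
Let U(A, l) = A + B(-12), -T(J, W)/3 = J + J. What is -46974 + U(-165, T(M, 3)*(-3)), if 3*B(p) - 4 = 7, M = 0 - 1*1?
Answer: -141406/3 ≈ -47135.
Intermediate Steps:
M = -1 (M = 0 - 1 = -1)
B(p) = 11/3 (B(p) = 4/3 + (1/3)*7 = 4/3 + 7/3 = 11/3)
T(J, W) = -6*J (T(J, W) = -3*(J + J) = -6*J)
U(A, l) = 11/3 + A (U(A, l) = A + 11/3 = 11/3 + A)
-46974 + U(-165, T(M, 3)*(-3)) = -46974 + (11/3 - 165) = -46974 - 484/3 = -141406/3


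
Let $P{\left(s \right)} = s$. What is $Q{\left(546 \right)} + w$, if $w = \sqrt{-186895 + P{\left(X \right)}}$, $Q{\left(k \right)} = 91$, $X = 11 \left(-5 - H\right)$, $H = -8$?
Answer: $91 + i \sqrt{186862} \approx 91.0 + 432.28 i$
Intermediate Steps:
$X = 33$ ($X = 11 \left(-5 - -8\right) = 11 \left(-5 + 8\right) = 11 \cdot 3 = 33$)
$w = i \sqrt{186862}$ ($w = \sqrt{-186895 + 33} = \sqrt{-186862} = i \sqrt{186862} \approx 432.28 i$)
$Q{\left(546 \right)} + w = 91 + i \sqrt{186862}$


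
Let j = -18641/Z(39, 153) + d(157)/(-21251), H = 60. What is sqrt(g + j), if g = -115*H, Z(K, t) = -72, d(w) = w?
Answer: I*sqrt(431878471788926)/255012 ≈ 81.493*I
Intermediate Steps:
g = -6900 (g = -115*60 = -6900)
j = 396128587/1530072 (j = -18641/(-72) + 157/(-21251) = -18641*(-1/72) + 157*(-1/21251) = 18641/72 - 157/21251 = 396128587/1530072 ≈ 258.90)
sqrt(g + j) = sqrt(-6900 + 396128587/1530072) = sqrt(-10161368213/1530072) = I*sqrt(431878471788926)/255012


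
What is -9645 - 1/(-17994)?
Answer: -173552129/17994 ≈ -9645.0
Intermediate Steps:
-9645 - 1/(-17994) = -9645 - 1*(-1/17994) = -9645 + 1/17994 = -173552129/17994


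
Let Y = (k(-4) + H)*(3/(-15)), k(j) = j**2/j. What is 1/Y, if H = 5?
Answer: -5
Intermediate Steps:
k(j) = j
Y = -1/5 (Y = (-4 + 5)*(3/(-15)) = 1*(3*(-1/15)) = 1*(-1/5) = -1/5 ≈ -0.20000)
1/Y = 1/(-1/5) = -5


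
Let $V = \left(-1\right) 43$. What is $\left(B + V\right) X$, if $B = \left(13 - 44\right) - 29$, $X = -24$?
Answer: $2472$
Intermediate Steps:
$B = -60$ ($B = -31 - 29 = -60$)
$V = -43$
$\left(B + V\right) X = \left(-60 - 43\right) \left(-24\right) = \left(-103\right) \left(-24\right) = 2472$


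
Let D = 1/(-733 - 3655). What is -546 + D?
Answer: -2395849/4388 ≈ -546.00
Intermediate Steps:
D = -1/4388 (D = 1/(-4388) = -1/4388 ≈ -0.00022789)
-546 + D = -546 - 1/4388 = -2395849/4388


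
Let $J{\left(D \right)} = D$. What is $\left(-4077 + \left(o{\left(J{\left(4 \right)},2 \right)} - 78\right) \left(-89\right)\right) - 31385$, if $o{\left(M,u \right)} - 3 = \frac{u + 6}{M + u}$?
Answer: $- \frac{86717}{3} \approx -28906.0$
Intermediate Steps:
$o{\left(M,u \right)} = 3 + \frac{6 + u}{M + u}$ ($o{\left(M,u \right)} = 3 + \frac{u + 6}{M + u} = 3 + \frac{6 + u}{M + u}$)
$\left(-4077 + \left(o{\left(J{\left(4 \right)},2 \right)} - 78\right) \left(-89\right)\right) - 31385 = \left(-4077 + \left(\frac{6 + 3 \cdot 4 + 4 \cdot 2}{4 + 2} - 78\right) \left(-89\right)\right) - 31385 = \left(-4077 + \left(\frac{6 + 12 + 8}{6} - 78\right) \left(-89\right)\right) - 31385 = \left(-4077 + \left(\frac{1}{6} \cdot 26 - 78\right) \left(-89\right)\right) - 31385 = \left(-4077 + \left(\frac{13}{3} - 78\right) \left(-89\right)\right) - 31385 = \left(-4077 - - \frac{19669}{3}\right) - 31385 = \left(-4077 + \frac{19669}{3}\right) - 31385 = \frac{7438}{3} - 31385 = - \frac{86717}{3}$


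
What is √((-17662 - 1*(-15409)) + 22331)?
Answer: √20078 ≈ 141.70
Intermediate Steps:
√((-17662 - 1*(-15409)) + 22331) = √((-17662 + 15409) + 22331) = √(-2253 + 22331) = √20078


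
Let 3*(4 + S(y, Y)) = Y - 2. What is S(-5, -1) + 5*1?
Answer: 0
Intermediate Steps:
S(y, Y) = -14/3 + Y/3 (S(y, Y) = -4 + (Y - 2)/3 = -4 + (-2 + Y)/3 = -4 + (-2/3 + Y/3) = -14/3 + Y/3)
S(-5, -1) + 5*1 = (-14/3 + (1/3)*(-1)) + 5*1 = (-14/3 - 1/3) + 5 = -5 + 5 = 0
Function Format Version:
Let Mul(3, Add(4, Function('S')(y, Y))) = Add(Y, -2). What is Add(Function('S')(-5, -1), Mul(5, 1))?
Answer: 0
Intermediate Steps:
Function('S')(y, Y) = Add(Rational(-14, 3), Mul(Rational(1, 3), Y)) (Function('S')(y, Y) = Add(-4, Mul(Rational(1, 3), Add(Y, -2))) = Add(-4, Mul(Rational(1, 3), Add(-2, Y))) = Add(-4, Add(Rational(-2, 3), Mul(Rational(1, 3), Y))) = Add(Rational(-14, 3), Mul(Rational(1, 3), Y)))
Add(Function('S')(-5, -1), Mul(5, 1)) = Add(Add(Rational(-14, 3), Mul(Rational(1, 3), -1)), Mul(5, 1)) = Add(Add(Rational(-14, 3), Rational(-1, 3)), 5) = Add(-5, 5) = 0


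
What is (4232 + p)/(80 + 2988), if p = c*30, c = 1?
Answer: 2131/1534 ≈ 1.3892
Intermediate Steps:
p = 30 (p = 1*30 = 30)
(4232 + p)/(80 + 2988) = (4232 + 30)/(80 + 2988) = 4262/3068 = 4262*(1/3068) = 2131/1534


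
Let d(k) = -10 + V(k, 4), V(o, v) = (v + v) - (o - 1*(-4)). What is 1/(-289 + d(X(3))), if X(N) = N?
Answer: -1/298 ≈ -0.0033557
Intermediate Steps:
V(o, v) = -4 - o + 2*v (V(o, v) = 2*v - (o + 4) = 2*v - (4 + o) = 2*v + (-4 - o) = -4 - o + 2*v)
d(k) = -6 - k (d(k) = -10 + (-4 - k + 2*4) = -10 + (-4 - k + 8) = -10 + (4 - k) = -6 - k)
1/(-289 + d(X(3))) = 1/(-289 + (-6 - 1*3)) = 1/(-289 + (-6 - 3)) = 1/(-289 - 9) = 1/(-298) = -1/298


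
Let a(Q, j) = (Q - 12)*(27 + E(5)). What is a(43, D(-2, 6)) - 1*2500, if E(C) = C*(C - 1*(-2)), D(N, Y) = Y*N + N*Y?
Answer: -578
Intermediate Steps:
D(N, Y) = 2*N*Y (D(N, Y) = N*Y + N*Y = 2*N*Y)
E(C) = C*(2 + C) (E(C) = C*(C + 2) = C*(2 + C))
a(Q, j) = -744 + 62*Q (a(Q, j) = (Q - 12)*(27 + 5*(2 + 5)) = (-12 + Q)*(27 + 5*7) = (-12 + Q)*(27 + 35) = (-12 + Q)*62 = -744 + 62*Q)
a(43, D(-2, 6)) - 1*2500 = (-744 + 62*43) - 1*2500 = (-744 + 2666) - 2500 = 1922 - 2500 = -578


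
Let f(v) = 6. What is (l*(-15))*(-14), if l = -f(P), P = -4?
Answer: -1260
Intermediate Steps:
l = -6 (l = -1*6 = -6)
(l*(-15))*(-14) = -6*(-15)*(-14) = 90*(-14) = -1260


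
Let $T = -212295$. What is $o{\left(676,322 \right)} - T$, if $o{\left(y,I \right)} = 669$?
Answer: $212964$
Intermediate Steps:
$o{\left(676,322 \right)} - T = 669 - -212295 = 669 + 212295 = 212964$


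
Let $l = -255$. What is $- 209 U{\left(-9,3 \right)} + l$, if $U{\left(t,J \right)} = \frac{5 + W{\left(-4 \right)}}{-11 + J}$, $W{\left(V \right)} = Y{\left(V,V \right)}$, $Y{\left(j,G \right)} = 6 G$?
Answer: $- \frac{6011}{8} \approx -751.38$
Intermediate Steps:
$W{\left(V \right)} = 6 V$
$U{\left(t,J \right)} = - \frac{19}{-11 + J}$ ($U{\left(t,J \right)} = \frac{5 + 6 \left(-4\right)}{-11 + J} = \frac{5 - 24}{-11 + J} = - \frac{19}{-11 + J}$)
$- 209 U{\left(-9,3 \right)} + l = - 209 \left(- \frac{19}{-11 + 3}\right) - 255 = - 209 \left(- \frac{19}{-8}\right) - 255 = - 209 \left(\left(-19\right) \left(- \frac{1}{8}\right)\right) - 255 = \left(-209\right) \frac{19}{8} - 255 = - \frac{3971}{8} - 255 = - \frac{6011}{8}$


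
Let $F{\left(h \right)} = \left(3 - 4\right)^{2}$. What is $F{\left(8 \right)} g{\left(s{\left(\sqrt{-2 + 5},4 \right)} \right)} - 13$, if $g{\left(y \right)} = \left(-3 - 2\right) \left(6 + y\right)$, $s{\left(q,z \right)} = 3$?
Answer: $-58$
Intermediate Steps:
$F{\left(h \right)} = 1$ ($F{\left(h \right)} = \left(-1\right)^{2} = 1$)
$g{\left(y \right)} = -30 - 5 y$ ($g{\left(y \right)} = - 5 \left(6 + y\right) = -30 - 5 y$)
$F{\left(8 \right)} g{\left(s{\left(\sqrt{-2 + 5},4 \right)} \right)} - 13 = 1 \left(-30 - 15\right) - 13 = 1 \left(-45\right) - 13 = -45 - 13 = -58$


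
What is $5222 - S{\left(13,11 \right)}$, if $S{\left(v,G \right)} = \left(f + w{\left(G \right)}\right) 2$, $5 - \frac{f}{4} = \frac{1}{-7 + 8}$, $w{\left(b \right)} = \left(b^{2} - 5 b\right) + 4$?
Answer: $5050$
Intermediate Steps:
$w{\left(b \right)} = 4 + b^{2} - 5 b$
$f = 16$ ($f = 20 - \frac{4}{-7 + 8} = 20 - \frac{4}{1} = 20 - 4 = 16$)
$S{\left(v,G \right)} = 40 - 10 G + 2 G^{2}$ ($S{\left(v,G \right)} = \left(16 + \left(4 + G^{2} - 5 G\right)\right) 2 = \left(20 + G^{2} - 5 G\right) 2 = 40 - 10 G + 2 G^{2}$)
$5222 - S{\left(13,11 \right)} = 5222 - \left(40 - 110 + 2 \cdot 11^{2}\right) = 5222 - \left(40 - 110 + 2 \cdot 121\right) = 5222 - \left(40 - 110 + 242\right) = 5222 - 172 = 5050$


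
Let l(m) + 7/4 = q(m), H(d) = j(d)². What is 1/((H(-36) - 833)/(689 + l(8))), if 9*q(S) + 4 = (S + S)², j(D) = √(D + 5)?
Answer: -2861/3456 ≈ -0.82784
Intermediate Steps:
j(D) = √(5 + D)
H(d) = 5 + d (H(d) = (√(5 + d))² = 5 + d)
q(S) = -4/9 + 4*S²/9 (q(S) = -4/9 + (S + S)²/9 = -4/9 + (2*S)²/9 = -4/9 + (4*S²)/9 = -4/9 + 4*S²/9)
l(m) = -79/36 + 4*m²/9 (l(m) = -7/4 + (-4/9 + 4*m²/9) = -79/36 + 4*m²/9)
1/((H(-36) - 833)/(689 + l(8))) = 1/(((5 - 36) - 833)/(689 + (-79/36 + (4/9)*8²))) = 1/((-31 - 833)/(689 + (-79/36 + (4/9)*64))) = 1/(-864/(689 + (-79/36 + 256/9))) = 1/(-864/(689 + 105/4)) = 1/(-864/2861/4) = 1/(-864*4/2861) = 1/(-3456/2861) = -2861/3456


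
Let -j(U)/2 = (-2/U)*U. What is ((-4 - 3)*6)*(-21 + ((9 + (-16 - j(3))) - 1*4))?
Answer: 1512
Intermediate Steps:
j(U) = 4 (j(U) = -2*(-2/U)*U = -2*(-2) = 4)
((-4 - 3)*6)*(-21 + ((9 + (-16 - j(3))) - 1*4)) = ((-4 - 3)*6)*(-21 + ((9 + (-16 - 1*4)) - 1*4)) = (-7*6)*(-21 + ((9 + (-16 - 4)) - 4)) = -42*(-21 + ((9 - 20) - 4)) = -42*(-21 + (-11 - 4)) = -42*(-21 - 15) = -42*(-36) = 1512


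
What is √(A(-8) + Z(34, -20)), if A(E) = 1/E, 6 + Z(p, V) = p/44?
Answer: I*√10362/44 ≈ 2.3135*I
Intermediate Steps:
Z(p, V) = -6 + p/44
√(A(-8) + Z(34, -20)) = √(1/(-8) + (-6 + (1/44)*34)) = √(-⅛ + (-6 + 17/22)) = √(-⅛ - 115/22) = √(-471/88) = I*√10362/44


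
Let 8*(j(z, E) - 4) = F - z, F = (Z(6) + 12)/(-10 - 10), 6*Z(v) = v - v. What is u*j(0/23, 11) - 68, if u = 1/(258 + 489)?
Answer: -2031683/29880 ≈ -67.995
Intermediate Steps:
Z(v) = 0 (Z(v) = (v - v)/6 = (1/6)*0 = 0)
F = -3/5 (F = (0 + 12)/(-10 - 10) = 12/(-20) = 12*(-1/20) = -3/5 ≈ -0.60000)
j(z, E) = 157/40 - z/8 (j(z, E) = 4 + (-3/5 - z)/8 = 4 + (-3/40 - z/8) = 157/40 - z/8)
u = 1/747 ≈ 0.0013387
u*j(0/23, 11) - 68 = (157/40 - 0/23)/747 - 68 = (157/40 - 1/8*0)/747 - 68 = (157/40 + 0)/747 - 68 = (1/747)*(157/40) - 68 = 157/29880 - 68 = -2031683/29880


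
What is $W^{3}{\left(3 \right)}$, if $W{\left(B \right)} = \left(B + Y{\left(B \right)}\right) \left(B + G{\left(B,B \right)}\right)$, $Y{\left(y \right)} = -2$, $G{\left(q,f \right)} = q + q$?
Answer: $729$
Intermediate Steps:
$G{\left(q,f \right)} = 2 q$
$W{\left(B \right)} = 3 B \left(-2 + B\right)$ ($W{\left(B \right)} = \left(B - 2\right) \left(B + 2 B\right) = \left(-2 + B\right) 3 B = 3 B \left(-2 + B\right)$)
$W^{3}{\left(3 \right)} = \left(3 \cdot 3 \left(-2 + 3\right)\right)^{3} = \left(3 \cdot 3 \cdot 1\right)^{3} = 9^{3} = 729$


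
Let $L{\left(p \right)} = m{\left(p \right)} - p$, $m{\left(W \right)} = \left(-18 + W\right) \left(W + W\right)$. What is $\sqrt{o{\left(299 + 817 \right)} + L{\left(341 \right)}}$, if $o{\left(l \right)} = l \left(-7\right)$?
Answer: $\sqrt{212133} \approx 460.58$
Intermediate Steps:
$m{\left(W \right)} = 2 W \left(-18 + W\right)$ ($m{\left(W \right)} = \left(-18 + W\right) 2 W = 2 W \left(-18 + W\right)$)
$L{\left(p \right)} = - p + 2 p \left(-18 + p\right)$ ($L{\left(p \right)} = 2 p \left(-18 + p\right) - p = - p + 2 p \left(-18 + p\right)$)
$o{\left(l \right)} = - 7 l$
$\sqrt{o{\left(299 + 817 \right)} + L{\left(341 \right)}} = \sqrt{- 7 \left(299 + 817\right) + 341 \left(-37 + 2 \cdot 341\right)} = \sqrt{\left(-7\right) 1116 + 341 \left(-37 + 682\right)} = \sqrt{-7812 + 341 \cdot 645} = \sqrt{-7812 + 219945} = \sqrt{212133}$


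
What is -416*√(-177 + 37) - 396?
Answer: -396 - 832*I*√35 ≈ -396.0 - 4922.2*I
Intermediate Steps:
-416*√(-177 + 37) - 396 = -832*I*√35 - 396 = -396 - 832*I*√35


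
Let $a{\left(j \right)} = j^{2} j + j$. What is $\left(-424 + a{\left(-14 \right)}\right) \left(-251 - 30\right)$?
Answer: $894142$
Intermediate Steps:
$a{\left(j \right)} = j + j^{3}$ ($a{\left(j \right)} = j^{3} + j = j + j^{3}$)
$\left(-424 + a{\left(-14 \right)}\right) \left(-251 - 30\right) = \left(-424 + \left(-14 + \left(-14\right)^{3}\right)\right) \left(-251 - 30\right) = \left(-424 - 2758\right) \left(-251 - 30\right) = \left(-3182\right) \left(-281\right) = 894142$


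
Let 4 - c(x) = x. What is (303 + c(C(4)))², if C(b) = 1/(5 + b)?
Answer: 7628644/81 ≈ 94181.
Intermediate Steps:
c(x) = 4 - x
(303 + c(C(4)))² = (303 + (4 - 1/(5 + 4)))² = (303 + (4 - 1/9))² = (303 + (4 - 1*⅑))² = (303 + (4 - ⅑))² = (303 + 35/9)² = (2762/9)² = 7628644/81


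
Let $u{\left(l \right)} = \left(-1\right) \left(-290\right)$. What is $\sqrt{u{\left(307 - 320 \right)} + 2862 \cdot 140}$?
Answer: $\sqrt{400970} \approx 633.22$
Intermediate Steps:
$u{\left(l \right)} = 290$
$\sqrt{u{\left(307 - 320 \right)} + 2862 \cdot 140} = \sqrt{290 + 2862 \cdot 140} = \sqrt{290 + 400680} = \sqrt{400970}$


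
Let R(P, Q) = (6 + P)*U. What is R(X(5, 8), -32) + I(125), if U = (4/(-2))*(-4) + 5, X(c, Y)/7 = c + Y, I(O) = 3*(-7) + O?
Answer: 1365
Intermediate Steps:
I(O) = -21 + O
X(c, Y) = 7*Y + 7*c (X(c, Y) = 7*(c + Y) = 7*(Y + c) = 7*Y + 7*c)
U = 13 (U = (4*(-½))*(-4) + 5 = -2*(-4) + 5 = 8 + 5 = 13)
R(P, Q) = 78 + 13*P (R(P, Q) = (6 + P)*13 = 78 + 13*P)
R(X(5, 8), -32) + I(125) = (78 + 13*(7*8 + 7*5)) + (-21 + 125) = (78 + 13*(56 + 35)) + 104 = (78 + 13*91) + 104 = (78 + 1183) + 104 = 1261 + 104 = 1365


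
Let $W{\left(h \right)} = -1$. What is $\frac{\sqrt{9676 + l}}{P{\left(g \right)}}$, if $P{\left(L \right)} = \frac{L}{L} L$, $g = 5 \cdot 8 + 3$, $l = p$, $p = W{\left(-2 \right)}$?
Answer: $\frac{15 \sqrt{43}}{43} \approx 2.2875$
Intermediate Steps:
$p = -1$
$l = -1$
$g = 43$ ($g = 40 + 3 = 43$)
$P{\left(L \right)} = L$ ($P{\left(L \right)} = 1 L = L$)
$\frac{\sqrt{9676 + l}}{P{\left(g \right)}} = \frac{\sqrt{9676 - 1}}{43} = \sqrt{9675} \cdot \frac{1}{43} = 15 \sqrt{43} \cdot \frac{1}{43} = \frac{15 \sqrt{43}}{43}$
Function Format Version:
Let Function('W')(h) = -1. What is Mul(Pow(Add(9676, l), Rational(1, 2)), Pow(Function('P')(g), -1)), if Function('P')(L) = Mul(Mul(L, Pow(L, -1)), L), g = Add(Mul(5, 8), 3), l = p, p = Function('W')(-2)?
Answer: Mul(Rational(15, 43), Pow(43, Rational(1, 2))) ≈ 2.2875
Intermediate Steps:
p = -1
l = -1
g = 43 (g = Add(40, 3) = 43)
Function('P')(L) = L (Function('P')(L) = Mul(1, L) = L)
Mul(Pow(Add(9676, l), Rational(1, 2)), Pow(Function('P')(g), -1)) = Mul(Pow(Add(9676, -1), Rational(1, 2)), Pow(43, -1)) = Mul(Pow(9675, Rational(1, 2)), Rational(1, 43)) = Mul(Mul(15, Pow(43, Rational(1, 2))), Rational(1, 43)) = Mul(Rational(15, 43), Pow(43, Rational(1, 2)))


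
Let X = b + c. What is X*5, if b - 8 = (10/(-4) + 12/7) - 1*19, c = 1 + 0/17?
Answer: -755/14 ≈ -53.929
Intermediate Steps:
c = 1 (c = 1 + 0*(1/17) = 1 + 0 = 1)
b = -165/14 (b = 8 + ((10/(-4) + 12/7) - 1*19) = 8 + ((10*(-¼) + 12*(⅐)) - 19) = 8 + ((-5/2 + 12/7) - 19) = 8 + (-11/14 - 19) = 8 - 277/14 = -165/14 ≈ -11.786)
X = -151/14 (X = -165/14 + 1 = -151/14 ≈ -10.786)
X*5 = -151/14*5 = -755/14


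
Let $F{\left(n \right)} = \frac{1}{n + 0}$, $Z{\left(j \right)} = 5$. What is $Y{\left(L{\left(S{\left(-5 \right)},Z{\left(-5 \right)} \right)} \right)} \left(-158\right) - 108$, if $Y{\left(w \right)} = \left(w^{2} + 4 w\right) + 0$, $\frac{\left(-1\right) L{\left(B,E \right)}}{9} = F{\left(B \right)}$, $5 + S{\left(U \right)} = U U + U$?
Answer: $\frac{5358}{25} \approx 214.32$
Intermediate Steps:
$F{\left(n \right)} = \frac{1}{n}$
$S{\left(U \right)} = -5 + U + U^{2}$ ($S{\left(U \right)} = -5 + \left(U U + U\right) = -5 + \left(U^{2} + U\right) = -5 + \left(U + U^{2}\right) = -5 + U + U^{2}$)
$L{\left(B,E \right)} = - \frac{9}{B}$
$Y{\left(w \right)} = w^{2} + 4 w$
$Y{\left(L{\left(S{\left(-5 \right)},Z{\left(-5 \right)} \right)} \right)} \left(-158\right) - 108 = - \frac{9}{-5 - 5 + \left(-5\right)^{2}} \left(4 - \frac{9}{-5 - 5 + \left(-5\right)^{2}}\right) \left(-158\right) - 108 = - \frac{9}{-5 - 5 + 25} \left(4 - \frac{9}{-5 - 5 + 25}\right) \left(-158\right) - 108 = - \frac{9}{15} \left(4 - \frac{9}{15}\right) \left(-158\right) - 108 = \left(-9\right) \frac{1}{15} \left(4 - \frac{3}{5}\right) \left(-158\right) - 108 = - \frac{3 \left(4 - \frac{3}{5}\right)}{5} \left(-158\right) - 108 = \left(- \frac{3}{5}\right) \frac{17}{5} \left(-158\right) - 108 = \left(- \frac{51}{25}\right) \left(-158\right) - 108 = \frac{8058}{25} - 108 = \frac{5358}{25}$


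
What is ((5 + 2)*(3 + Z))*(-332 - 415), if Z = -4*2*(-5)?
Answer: -224847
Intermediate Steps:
Z = 40 (Z = -8*(-5) = 40)
((5 + 2)*(3 + Z))*(-332 - 415) = ((5 + 2)*(3 + 40))*(-332 - 415) = (7*43)*(-747) = 301*(-747) = -224847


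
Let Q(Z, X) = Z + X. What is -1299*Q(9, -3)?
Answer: -7794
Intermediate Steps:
Q(Z, X) = X + Z
-1299*Q(9, -3) = -1299*(-3 + 9) = -1299*6 = -7794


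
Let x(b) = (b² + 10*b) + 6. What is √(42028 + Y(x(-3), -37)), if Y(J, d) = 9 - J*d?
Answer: √41482 ≈ 203.67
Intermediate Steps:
x(b) = 6 + b² + 10*b
Y(J, d) = 9 - J*d
√(42028 + Y(x(-3), -37)) = √(42028 + (9 - 1*(6 + (-3)² + 10*(-3))*(-37))) = √(42028 + (9 - 1*(6 + 9 - 30)*(-37))) = √(42028 + (9 - 1*(-15)*(-37))) = √(42028 + (9 - 555)) = √(42028 - 546) = √41482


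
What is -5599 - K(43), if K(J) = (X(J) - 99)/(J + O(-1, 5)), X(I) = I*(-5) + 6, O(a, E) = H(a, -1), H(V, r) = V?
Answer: -16775/3 ≈ -5591.7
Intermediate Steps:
O(a, E) = a
X(I) = 6 - 5*I (X(I) = -5*I + 6 = 6 - 5*I)
K(J) = (-93 - 5*J)/(-1 + J) (K(J) = ((6 - 5*J) - 99)/(J - 1) = (-93 - 5*J)/(-1 + J))
-5599 - K(43) = -5599 - (-93 - 5*43)/(-1 + 43) = -5599 - (-93 - 215)/42 = -5599 - (-308)/42 = -5599 - 1*(-22/3) = -5599 + 22/3 = -16775/3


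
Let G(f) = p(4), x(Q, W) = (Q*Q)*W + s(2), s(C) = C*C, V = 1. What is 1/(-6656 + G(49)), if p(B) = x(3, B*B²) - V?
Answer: -1/6077 ≈ -0.00016455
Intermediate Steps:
s(C) = C²
x(Q, W) = 4 + W*Q² (x(Q, W) = (Q*Q)*W + 2² = Q²*W + 4 = W*Q² + 4 = 4 + W*Q²)
p(B) = 3 + 9*B³ (p(B) = (4 + (B*B²)*3²) - 1*1 = (4 + B³*9) - 1 = (4 + 9*B³) - 1 = 3 + 9*B³)
G(f) = 579 (G(f) = 3 + 9*4³ = 3 + 9*64 = 3 + 576 = 579)
1/(-6656 + G(49)) = 1/(-6656 + 579) = 1/(-6077) = -1/6077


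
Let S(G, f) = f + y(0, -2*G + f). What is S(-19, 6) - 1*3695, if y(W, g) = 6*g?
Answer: -3425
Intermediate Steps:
S(G, f) = -12*G + 7*f (S(G, f) = f + 6*(-2*G + f) = f + 6*(f - 2*G) = f + (-12*G + 6*f) = -12*G + 7*f)
S(-19, 6) - 1*3695 = (-12*(-19) + 7*6) - 1*3695 = (228 + 42) - 3695 = 270 - 3695 = -3425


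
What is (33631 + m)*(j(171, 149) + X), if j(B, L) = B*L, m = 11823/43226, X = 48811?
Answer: 53999373960205/21613 ≈ 2.4985e+9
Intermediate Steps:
m = 11823/43226 (m = 11823*(1/43226) = 11823/43226 ≈ 0.27352)
(33631 + m)*(j(171, 149) + X) = (33631 + 11823/43226)*(171*149 + 48811) = 1453745429*(25479 + 48811)/43226 = (1453745429/43226)*74290 = 53999373960205/21613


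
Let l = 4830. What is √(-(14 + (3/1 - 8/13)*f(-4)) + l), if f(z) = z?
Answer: 2*√203879/13 ≈ 69.466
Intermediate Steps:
√(-(14 + (3/1 - 8/13)*f(-4)) + l) = √(-(14 + (3/1 - 8/13)*(-4)) + 4830) = √(-(14 + (3*1 - 8*1/13)*(-4)) + 4830) = √(-(14 + (3 - 8/13)*(-4)) + 4830) = √(-(14 + (31/13)*(-4)) + 4830) = √(-(14 - 124/13) + 4830) = √(-1*58/13 + 4830) = √(-58/13 + 4830) = √(62732/13) = 2*√203879/13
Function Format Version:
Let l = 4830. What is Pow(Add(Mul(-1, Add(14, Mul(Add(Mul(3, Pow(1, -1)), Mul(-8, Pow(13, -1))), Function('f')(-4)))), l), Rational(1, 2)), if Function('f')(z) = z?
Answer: Mul(Rational(2, 13), Pow(203879, Rational(1, 2))) ≈ 69.466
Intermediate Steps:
Pow(Add(Mul(-1, Add(14, Mul(Add(Mul(3, Pow(1, -1)), Mul(-8, Pow(13, -1))), Function('f')(-4)))), l), Rational(1, 2)) = Pow(Add(Mul(-1, Add(14, Mul(Add(Mul(3, Pow(1, -1)), Mul(-8, Pow(13, -1))), -4))), 4830), Rational(1, 2)) = Pow(Add(Mul(-1, Add(14, Mul(Add(Mul(3, 1), Mul(-8, Rational(1, 13))), -4))), 4830), Rational(1, 2)) = Pow(Add(Mul(-1, Add(14, Mul(Add(3, Rational(-8, 13)), -4))), 4830), Rational(1, 2)) = Pow(Add(Mul(-1, Add(14, Mul(Rational(31, 13), -4))), 4830), Rational(1, 2)) = Pow(Add(Mul(-1, Add(14, Rational(-124, 13))), 4830), Rational(1, 2)) = Pow(Add(Mul(-1, Rational(58, 13)), 4830), Rational(1, 2)) = Pow(Add(Rational(-58, 13), 4830), Rational(1, 2)) = Pow(Rational(62732, 13), Rational(1, 2)) = Mul(Rational(2, 13), Pow(203879, Rational(1, 2)))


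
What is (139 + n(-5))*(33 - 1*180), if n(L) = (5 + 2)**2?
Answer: -27636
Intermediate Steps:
n(L) = 49 (n(L) = 7**2 = 49)
(139 + n(-5))*(33 - 1*180) = (139 + 49)*(33 - 1*180) = 188*(33 - 180) = 188*(-147) = -27636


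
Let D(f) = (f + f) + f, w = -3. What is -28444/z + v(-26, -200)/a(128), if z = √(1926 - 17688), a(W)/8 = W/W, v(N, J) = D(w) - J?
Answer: 191/8 + 14222*I*√15762/7881 ≈ 23.875 + 226.56*I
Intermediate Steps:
D(f) = 3*f (D(f) = 2*f + f = 3*f)
v(N, J) = -9 - J (v(N, J) = 3*(-3) - J = -9 - J)
a(W) = 8 (a(W) = 8*(W/W) = 8*1 = 8)
z = I*√15762 (z = √(-15762) = I*√15762 ≈ 125.55*I)
-28444/z + v(-26, -200)/a(128) = -28444*(-I*√15762/15762) + (-9 - 1*(-200))/8 = -(-14222)*I*√15762/7881 + (-9 + 200)*(⅛) = 14222*I*√15762/7881 + 191*(⅛) = 14222*I*√15762/7881 + 191/8 = 191/8 + 14222*I*√15762/7881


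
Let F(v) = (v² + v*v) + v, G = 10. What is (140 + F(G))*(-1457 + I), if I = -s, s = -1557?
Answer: 35000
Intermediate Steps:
F(v) = v + 2*v² (F(v) = (v² + v²) + v = 2*v² + v = v + 2*v²)
I = 1557 (I = -1*(-1557) = 1557)
(140 + F(G))*(-1457 + I) = (140 + 10*(1 + 2*10))*(-1457 + 1557) = (140 + 10*(1 + 20))*100 = (140 + 10*21)*100 = (140 + 210)*100 = 350*100 = 35000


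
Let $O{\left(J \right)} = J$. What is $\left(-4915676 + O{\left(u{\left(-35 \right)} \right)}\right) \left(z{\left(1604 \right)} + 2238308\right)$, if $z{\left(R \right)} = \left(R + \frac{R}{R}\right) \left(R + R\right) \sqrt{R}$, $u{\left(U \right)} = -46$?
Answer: $-11002899878376 - 50620532124960 \sqrt{401} \approx -1.0247 \cdot 10^{15}$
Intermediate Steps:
$z{\left(R \right)} = 2 R^{\frac{3}{2}} \left(1 + R\right)$ ($z{\left(R \right)} = \left(R + 1\right) 2 R \sqrt{R} = \left(1 + R\right) 2 R \sqrt{R} = 2 R \left(1 + R\right) \sqrt{R} = 2 R^{\frac{3}{2}} \left(1 + R\right)$)
$\left(-4915676 + O{\left(u{\left(-35 \right)} \right)}\right) \left(z{\left(1604 \right)} + 2238308\right) = \left(-4915676 - 46\right) \left(2 \cdot 1604^{\frac{3}{2}} \left(1 + 1604\right) + 2238308\right) = - 4915722 \left(2 \cdot 3208 \sqrt{401} \cdot 1605 + 2238308\right) = - 4915722 \left(10297680 \sqrt{401} + 2238308\right) = - 4915722 \left(2238308 + 10297680 \sqrt{401}\right) = -11002899878376 - 50620532124960 \sqrt{401}$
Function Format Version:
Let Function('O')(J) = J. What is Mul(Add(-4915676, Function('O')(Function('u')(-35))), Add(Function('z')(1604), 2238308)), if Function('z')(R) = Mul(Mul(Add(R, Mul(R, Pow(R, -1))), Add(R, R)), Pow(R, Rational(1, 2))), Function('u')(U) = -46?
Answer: Add(-11002899878376, Mul(-50620532124960, Pow(401, Rational(1, 2)))) ≈ -1.0247e+15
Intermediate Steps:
Function('z')(R) = Mul(2, Pow(R, Rational(3, 2)), Add(1, R)) (Function('z')(R) = Mul(Mul(Add(R, 1), Mul(2, R)), Pow(R, Rational(1, 2))) = Mul(Mul(Add(1, R), Mul(2, R)), Pow(R, Rational(1, 2))) = Mul(Mul(2, R, Add(1, R)), Pow(R, Rational(1, 2))) = Mul(2, Pow(R, Rational(3, 2)), Add(1, R)))
Mul(Add(-4915676, Function('O')(Function('u')(-35))), Add(Function('z')(1604), 2238308)) = Mul(Add(-4915676, -46), Add(Mul(2, Pow(1604, Rational(3, 2)), Add(1, 1604)), 2238308)) = Mul(-4915722, Add(Mul(2, Mul(3208, Pow(401, Rational(1, 2))), 1605), 2238308)) = Mul(-4915722, Add(Mul(10297680, Pow(401, Rational(1, 2))), 2238308)) = Mul(-4915722, Add(2238308, Mul(10297680, Pow(401, Rational(1, 2))))) = Add(-11002899878376, Mul(-50620532124960, Pow(401, Rational(1, 2))))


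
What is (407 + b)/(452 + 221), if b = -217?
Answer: 190/673 ≈ 0.28232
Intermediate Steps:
(407 + b)/(452 + 221) = (407 - 217)/(452 + 221) = 190/673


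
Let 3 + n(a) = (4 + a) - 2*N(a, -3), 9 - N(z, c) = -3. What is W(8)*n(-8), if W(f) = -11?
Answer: 341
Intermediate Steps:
N(z, c) = 12 (N(z, c) = 9 - 1*(-3) = 9 + 3 = 12)
n(a) = -23 + a (n(a) = -3 + ((4 + a) - 2*12) = -3 + ((4 + a) - 24) = -3 + (-20 + a) = -23 + a)
W(8)*n(-8) = -11*(-23 - 8) = -11*(-31) = 341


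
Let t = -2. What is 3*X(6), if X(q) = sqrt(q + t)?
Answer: 6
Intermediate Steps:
X(q) = sqrt(-2 + q) (X(q) = sqrt(q - 2) = sqrt(-2 + q))
3*X(6) = 3*sqrt(-2 + 6) = 3*sqrt(4) = 3*2 = 6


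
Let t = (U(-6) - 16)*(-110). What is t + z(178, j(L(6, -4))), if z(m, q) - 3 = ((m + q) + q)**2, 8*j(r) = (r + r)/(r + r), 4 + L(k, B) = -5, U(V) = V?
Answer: 547137/16 ≈ 34196.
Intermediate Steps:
L(k, B) = -9 (L(k, B) = -4 - 5 = -9)
t = 2420 (t = (-6 - 16)*(-110) = -22*(-110) = 2420)
j(r) = 1/8 (j(r) = ((r + r)/(r + r))/8 = ((2*r)/((2*r)))/8 = ((2*r)*(1/(2*r)))/8 = (1/8)*1 = 1/8)
z(m, q) = 3 + (m + 2*q)**2 (z(m, q) = 3 + ((m + q) + q)**2 = 3 + (m + 2*q)**2)
t + z(178, j(L(6, -4))) = 2420 + (3 + (178 + 2*(1/8))**2) = 2420 + (3 + (178 + 1/4)**2) = 2420 + (3 + (713/4)**2) = 2420 + (3 + 508369/16) = 2420 + 508417/16 = 547137/16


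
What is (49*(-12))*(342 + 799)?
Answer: -670908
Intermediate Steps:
(49*(-12))*(342 + 799) = -588*1141 = -670908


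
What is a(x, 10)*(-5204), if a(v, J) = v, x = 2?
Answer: -10408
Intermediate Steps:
a(x, 10)*(-5204) = 2*(-5204) = -10408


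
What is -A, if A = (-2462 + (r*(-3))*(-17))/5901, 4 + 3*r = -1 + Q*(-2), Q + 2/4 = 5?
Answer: 900/1967 ≈ 0.45755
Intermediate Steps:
Q = 9/2 (Q = -½ + 5 = 9/2 ≈ 4.5000)
r = -14/3 (r = -4/3 + (-1 + (9/2)*(-2))/3 = -4/3 + (-1 - 9)/3 = -4/3 + (⅓)*(-10) = -4/3 - 10/3 = -14/3 ≈ -4.6667)
A = -900/1967 (A = (-2462 - 14/3*(-3)*(-17))/5901 = (-2462 + 14*(-17))*(1/5901) = (-2462 - 238)*(1/5901) = -2700*1/5901 = -900/1967 ≈ -0.45755)
-A = -1*(-900/1967) = 900/1967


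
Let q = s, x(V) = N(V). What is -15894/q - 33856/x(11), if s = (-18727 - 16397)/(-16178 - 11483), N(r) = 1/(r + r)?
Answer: -4433520517/5854 ≈ -7.5735e+5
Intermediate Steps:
N(r) = 1/(2*r)
x(V) = 1/(2*V)
s = 35124/27661 (s = -35124/(-27661) = -35124*(-1/27661) = 35124/27661 ≈ 1.2698)
q = 35124/27661 ≈ 1.2698
-15894/q - 33856/x(11) = -15894/35124/27661 - 33856/((1/2)/11) = -15894*27661/35124 - 33856/((1/2)*(1/11)) = -73273989/5854 - 33856/1/22 = -73273989/5854 - 33856*22 = -73273989/5854 - 744832 = -4433520517/5854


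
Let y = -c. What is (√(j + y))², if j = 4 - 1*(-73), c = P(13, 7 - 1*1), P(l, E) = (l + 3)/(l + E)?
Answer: 1447/19 ≈ 76.158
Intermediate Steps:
P(l, E) = (3 + l)/(E + l)
c = 16/19 (c = (3 + 13)/((7 - 1*1) + 13) = 16/((7 - 1) + 13) = 16/(6 + 13) = 16/19 ≈ 0.84210)
j = 77 (j = 4 + 73 = 77)
y = -16/19 (y = -1*16/19 = -16/19 ≈ -0.84210)
(√(j + y))² = (√(77 - 16/19))² = (√(1447/19))² = (√27493/19)² = 1447/19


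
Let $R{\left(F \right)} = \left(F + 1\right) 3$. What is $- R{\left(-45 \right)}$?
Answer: $132$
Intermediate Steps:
$R{\left(F \right)} = 3 + 3 F$ ($R{\left(F \right)} = \left(1 + F\right) 3 = 3 + 3 F$)
$- R{\left(-45 \right)} = - (3 + 3 \left(-45\right)) = - (3 - 135) = \left(-1\right) \left(-132\right) = 132$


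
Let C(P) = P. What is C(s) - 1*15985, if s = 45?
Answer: -15940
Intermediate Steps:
C(s) - 1*15985 = 45 - 1*15985 = 45 - 15985 = -15940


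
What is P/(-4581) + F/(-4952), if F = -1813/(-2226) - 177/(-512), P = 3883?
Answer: -521931944345/615583199232 ≈ -0.84787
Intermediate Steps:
F = 94447/81408 (F = -1813*(-1/2226) - 177*(-1/512) = 259/318 + 177/512 = 94447/81408 ≈ 1.1602)
P/(-4581) + F/(-4952) = 3883/(-4581) + (94447/81408)/(-4952) = 3883*(-1/4581) + (94447/81408)*(-1/4952) = -3883/4581 - 94447/403132416 = -521931944345/615583199232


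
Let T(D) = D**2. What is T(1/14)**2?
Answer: 1/38416 ≈ 2.6031e-5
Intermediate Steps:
T(1/14)**2 = ((1/14)**2)**2 = (1/196)**2 = 1/38416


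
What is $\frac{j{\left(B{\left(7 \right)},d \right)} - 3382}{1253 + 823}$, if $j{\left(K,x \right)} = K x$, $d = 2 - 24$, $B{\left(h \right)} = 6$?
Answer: $- \frac{1757}{1038} \approx -1.6927$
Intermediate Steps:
$d = -22$
$\frac{j{\left(B{\left(7 \right)},d \right)} - 3382}{1253 + 823} = \frac{6 \left(-22\right) - 3382}{1253 + 823} = \frac{-132 - 3382}{2076} = \left(-3514\right) \frac{1}{2076} = - \frac{1757}{1038}$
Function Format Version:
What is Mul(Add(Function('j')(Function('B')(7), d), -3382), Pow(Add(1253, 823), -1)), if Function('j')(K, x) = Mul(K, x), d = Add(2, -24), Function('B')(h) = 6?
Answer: Rational(-1757, 1038) ≈ -1.6927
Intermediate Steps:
d = -22
Mul(Add(Function('j')(Function('B')(7), d), -3382), Pow(Add(1253, 823), -1)) = Mul(Add(Mul(6, -22), -3382), Pow(Add(1253, 823), -1)) = Mul(Add(-132, -3382), Pow(2076, -1)) = Mul(-3514, Rational(1, 2076)) = Rational(-1757, 1038)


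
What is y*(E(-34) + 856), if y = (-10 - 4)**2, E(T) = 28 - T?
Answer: 179928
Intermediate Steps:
y = 196 (y = (-14)**2 = 196)
y*(E(-34) + 856) = 196*((28 - 1*(-34)) + 856) = 196*((28 + 34) + 856) = 196*(62 + 856) = 196*918 = 179928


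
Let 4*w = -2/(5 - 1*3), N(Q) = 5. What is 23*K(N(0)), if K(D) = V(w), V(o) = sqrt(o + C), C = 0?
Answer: 23*I/2 ≈ 11.5*I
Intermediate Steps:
w = -1/4 (w = (-2/(5 - 1*3))/4 = (-2/(5 - 3))/4 = (-2/2)/4 = (-2*1/2)/4 = (1/4)*(-1) = -1/4 ≈ -0.25000)
V(o) = sqrt(o) (V(o) = sqrt(o + 0) = sqrt(o))
K(D) = I/2 (K(D) = sqrt(-1/4) = I/2)
23*K(N(0)) = 23*(I/2) = 23*I/2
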